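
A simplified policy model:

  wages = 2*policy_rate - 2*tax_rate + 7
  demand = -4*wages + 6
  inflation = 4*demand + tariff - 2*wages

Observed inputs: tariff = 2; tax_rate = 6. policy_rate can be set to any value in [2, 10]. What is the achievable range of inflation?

Substituting into the wages equation gives wages = 2*policy_rate - 5.
Substituting into the demand equation gives demand = -8*policy_rate + 26.
Substituting into the inflation equation gives inflation = -36*policy_rate + 116.
Linear in policy_rate, so extremes are at the endpoints: policy_rate = 2 gives inflation = 44; policy_rate = 10 gives inflation = -244.

-244 to 44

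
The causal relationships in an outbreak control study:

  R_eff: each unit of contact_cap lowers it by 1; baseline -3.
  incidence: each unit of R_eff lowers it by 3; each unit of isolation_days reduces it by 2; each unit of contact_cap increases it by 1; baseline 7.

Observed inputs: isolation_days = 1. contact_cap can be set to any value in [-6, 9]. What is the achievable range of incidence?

Substituting into the incidence equation gives incidence = 4*contact_cap + 14.
Linear in contact_cap, so extremes are at the endpoints: contact_cap = -6 gives incidence = -10; contact_cap = 9 gives incidence = 50.

-10 to 50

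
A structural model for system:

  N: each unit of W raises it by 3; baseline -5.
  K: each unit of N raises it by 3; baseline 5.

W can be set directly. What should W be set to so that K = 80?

W = 10

Substituting into the K equation gives K = 9*W - 10.
Solve 9*W - 10 = 80: W = (80 + 10) / 9 = 10.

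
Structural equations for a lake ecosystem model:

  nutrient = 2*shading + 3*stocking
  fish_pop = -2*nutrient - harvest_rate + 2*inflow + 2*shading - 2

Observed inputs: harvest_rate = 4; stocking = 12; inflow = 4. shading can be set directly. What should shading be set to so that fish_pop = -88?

Substituting into the nutrient equation gives nutrient = 2*shading + 36.
Substituting into the fish_pop equation gives fish_pop = -2*shading - 70.
Solve -2*shading - 70 = -88: shading = (-88 + 70) / -2 = 9.

shading = 9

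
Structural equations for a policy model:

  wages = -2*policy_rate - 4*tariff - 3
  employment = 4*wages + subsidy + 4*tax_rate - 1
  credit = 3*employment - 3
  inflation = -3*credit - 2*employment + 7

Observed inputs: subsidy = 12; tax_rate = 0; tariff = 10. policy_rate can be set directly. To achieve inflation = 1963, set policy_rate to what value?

policy_rate = 2

Substituting into the wages equation gives wages = -2*policy_rate - 43.
This gives employment = -8*policy_rate - 161.
Substituting into the credit equation gives credit = -24*policy_rate - 486.
So inflation = 88*policy_rate + 1787.
Solve 88*policy_rate + 1787 = 1963: policy_rate = (1963 - 1787) / 88 = 2.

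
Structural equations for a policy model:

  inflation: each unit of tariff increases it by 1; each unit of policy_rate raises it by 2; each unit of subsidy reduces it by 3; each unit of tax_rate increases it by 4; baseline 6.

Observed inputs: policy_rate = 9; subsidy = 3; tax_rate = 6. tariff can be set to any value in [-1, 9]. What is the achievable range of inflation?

Substituting into the inflation equation gives inflation = tariff + 39.
Linear in tariff, so extremes are at the endpoints: tariff = -1 gives inflation = 38; tariff = 9 gives inflation = 48.

38 to 48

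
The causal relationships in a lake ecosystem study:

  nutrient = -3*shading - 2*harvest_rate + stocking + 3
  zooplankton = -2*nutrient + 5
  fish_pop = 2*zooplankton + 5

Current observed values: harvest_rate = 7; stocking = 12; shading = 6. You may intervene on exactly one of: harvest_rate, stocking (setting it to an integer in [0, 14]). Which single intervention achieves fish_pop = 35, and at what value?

Intervening on harvest_rate: with other inputs at their observed values, fish_pop = 8*harvest_rate + 27. Solving for 35 gives harvest_rate = 1, within [0, 14].
Intervening on stocking: fish_pop = -4*stocking + 131. Reaching 35 requires stocking = 24, outside [0, 14].

set harvest_rate = 1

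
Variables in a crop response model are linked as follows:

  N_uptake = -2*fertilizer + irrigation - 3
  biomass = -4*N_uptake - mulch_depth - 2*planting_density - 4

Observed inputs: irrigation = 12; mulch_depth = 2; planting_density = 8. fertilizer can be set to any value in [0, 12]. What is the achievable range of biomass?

Substituting into the N_uptake equation gives N_uptake = -2*fertilizer + 9.
biomass becomes 8*fertilizer - 58.
Linear in fertilizer, so extremes are at the endpoints: fertilizer = 0 gives biomass = -58; fertilizer = 12 gives biomass = 38.

-58 to 38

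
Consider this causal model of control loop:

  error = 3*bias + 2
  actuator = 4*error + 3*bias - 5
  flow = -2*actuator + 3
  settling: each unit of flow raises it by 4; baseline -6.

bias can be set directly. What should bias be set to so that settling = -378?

Substituting into the actuator equation gives actuator = 15*bias + 3.
So flow = -30*bias - 3.
Substituting into the settling equation gives settling = -120*bias - 18.
Solve -120*bias - 18 = -378: bias = (-378 + 18) / -120 = 3.

bias = 3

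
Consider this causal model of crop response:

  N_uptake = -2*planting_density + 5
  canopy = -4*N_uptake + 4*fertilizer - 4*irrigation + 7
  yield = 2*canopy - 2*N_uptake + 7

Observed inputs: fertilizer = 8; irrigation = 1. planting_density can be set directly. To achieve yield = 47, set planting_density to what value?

Substituting into the canopy equation gives canopy = 8*planting_density + 15.
yield becomes 20*planting_density + 27.
Solve 20*planting_density + 27 = 47: planting_density = (47 - 27) / 20 = 1.

planting_density = 1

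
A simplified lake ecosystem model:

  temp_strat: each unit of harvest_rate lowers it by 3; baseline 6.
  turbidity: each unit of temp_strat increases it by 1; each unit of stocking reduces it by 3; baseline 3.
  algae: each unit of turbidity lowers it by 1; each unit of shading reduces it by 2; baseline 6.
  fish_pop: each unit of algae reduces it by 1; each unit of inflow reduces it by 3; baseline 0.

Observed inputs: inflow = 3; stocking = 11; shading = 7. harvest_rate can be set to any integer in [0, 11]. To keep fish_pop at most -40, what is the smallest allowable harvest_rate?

Substituting into the turbidity equation gives turbidity = -3*harvest_rate - 24.
Substituting into the algae equation gives algae = 3*harvest_rate + 16.
So fish_pop = -3*harvest_rate - 25.
Require -3*harvest_rate - 25 ≤ -40, so harvest_rate ≥ 5.
The smallest integer in [0, 11] satisfying this is 5.

harvest_rate = 5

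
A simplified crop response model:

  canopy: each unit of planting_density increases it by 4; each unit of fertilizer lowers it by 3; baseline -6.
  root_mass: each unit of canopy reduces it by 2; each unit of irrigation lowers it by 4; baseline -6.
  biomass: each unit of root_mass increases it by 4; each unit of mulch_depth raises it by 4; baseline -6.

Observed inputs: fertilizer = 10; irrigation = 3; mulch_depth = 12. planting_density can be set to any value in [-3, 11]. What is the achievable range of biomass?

-94 to 354

Substituting into the canopy equation gives canopy = 4*planting_density - 36.
So root_mass = -8*planting_density + 54.
Substituting into the biomass equation gives biomass = -32*planting_density + 258.
Linear in planting_density, so extremes are at the endpoints: planting_density = -3 gives biomass = 354; planting_density = 11 gives biomass = -94.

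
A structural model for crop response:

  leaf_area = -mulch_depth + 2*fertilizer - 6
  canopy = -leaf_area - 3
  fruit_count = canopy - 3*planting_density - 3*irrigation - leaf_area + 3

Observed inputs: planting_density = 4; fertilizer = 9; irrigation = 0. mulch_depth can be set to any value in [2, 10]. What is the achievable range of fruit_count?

-32 to -16

Substituting into the leaf_area equation gives leaf_area = -mulch_depth + 12.
canopy becomes mulch_depth - 15.
This gives fruit_count = 2*mulch_depth - 36.
Linear in mulch_depth, so extremes are at the endpoints: mulch_depth = 2 gives fruit_count = -32; mulch_depth = 10 gives fruit_count = -16.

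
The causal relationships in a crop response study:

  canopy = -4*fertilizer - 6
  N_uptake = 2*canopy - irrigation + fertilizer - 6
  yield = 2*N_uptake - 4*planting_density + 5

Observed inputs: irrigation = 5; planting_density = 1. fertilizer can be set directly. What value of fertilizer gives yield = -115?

Substituting into the N_uptake equation gives N_uptake = -7*fertilizer - 23.
yield becomes -14*fertilizer - 45.
Solve -14*fertilizer - 45 = -115: fertilizer = (-115 + 45) / -14 = 5.

fertilizer = 5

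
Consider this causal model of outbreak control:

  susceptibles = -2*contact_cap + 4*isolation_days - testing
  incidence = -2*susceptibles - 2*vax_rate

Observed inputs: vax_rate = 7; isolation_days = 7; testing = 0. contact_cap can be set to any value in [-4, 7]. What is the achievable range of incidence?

-86 to -42

Substituting into the susceptibles equation gives susceptibles = -2*contact_cap + 28.
Substituting into the incidence equation gives incidence = 4*contact_cap - 70.
Linear in contact_cap, so extremes are at the endpoints: contact_cap = -4 gives incidence = -86; contact_cap = 7 gives incidence = -42.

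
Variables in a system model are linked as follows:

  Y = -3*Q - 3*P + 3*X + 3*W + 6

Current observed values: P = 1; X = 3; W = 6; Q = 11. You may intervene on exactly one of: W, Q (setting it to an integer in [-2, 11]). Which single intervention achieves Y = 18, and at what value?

set Q = 4

Intervening on W: Y = 3*W - 21. Reaching 18 requires W = 13, outside [-2, 11].
Intervening on Q: with other inputs at their observed values, Y = -3*Q + 30. Solving for 18 gives Q = 4, within [-2, 11].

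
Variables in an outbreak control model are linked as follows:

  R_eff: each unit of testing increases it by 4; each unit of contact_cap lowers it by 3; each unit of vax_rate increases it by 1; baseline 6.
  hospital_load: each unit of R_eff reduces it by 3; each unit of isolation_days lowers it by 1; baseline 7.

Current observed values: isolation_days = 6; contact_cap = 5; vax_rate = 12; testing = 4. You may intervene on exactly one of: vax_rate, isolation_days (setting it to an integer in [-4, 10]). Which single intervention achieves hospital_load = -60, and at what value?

Intervening on vax_rate: hospital_load = -3*vax_rate - 20. Reaching -60 requires vax_rate = 40/3, not an integer.
Intervening on isolation_days: with other inputs at their observed values, hospital_load = -isolation_days - 50. Solving for -60 gives isolation_days = 10, within [-4, 10].

set isolation_days = 10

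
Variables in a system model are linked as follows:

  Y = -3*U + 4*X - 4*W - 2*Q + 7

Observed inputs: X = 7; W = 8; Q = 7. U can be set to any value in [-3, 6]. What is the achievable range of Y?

Substituting into the Y equation gives Y = -3*U - 11.
Linear in U, so extremes are at the endpoints: U = -3 gives Y = -2; U = 6 gives Y = -29.

-29 to -2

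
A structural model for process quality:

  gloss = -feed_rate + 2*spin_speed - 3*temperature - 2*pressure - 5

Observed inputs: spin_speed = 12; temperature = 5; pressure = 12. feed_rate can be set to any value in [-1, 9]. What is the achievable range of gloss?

-29 to -19

Substituting into the gloss equation gives gloss = -feed_rate - 20.
Linear in feed_rate, so extremes are at the endpoints: feed_rate = -1 gives gloss = -19; feed_rate = 9 gives gloss = -29.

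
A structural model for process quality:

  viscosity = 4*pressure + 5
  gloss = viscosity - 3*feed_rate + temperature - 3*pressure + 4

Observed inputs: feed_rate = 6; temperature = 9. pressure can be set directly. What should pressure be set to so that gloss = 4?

pressure = 4

Substituting into the gloss equation gives gloss = pressure.
Solve pressure = 4: pressure = 4 / 1 = 4.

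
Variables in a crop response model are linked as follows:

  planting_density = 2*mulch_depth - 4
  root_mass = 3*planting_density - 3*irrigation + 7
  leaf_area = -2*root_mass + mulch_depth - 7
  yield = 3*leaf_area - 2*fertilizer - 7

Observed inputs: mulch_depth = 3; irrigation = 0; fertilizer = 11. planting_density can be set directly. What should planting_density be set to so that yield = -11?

planting_density = -4

Intervening on planting_density fixes its value directly, overriding its dependence on mulch_depth.
Substituting into the root_mass equation gives root_mass = 3*planting_density + 7.
Substituting into the leaf_area equation gives leaf_area = -6*planting_density - 18.
This gives yield = -18*planting_density - 83.
Solve -18*planting_density - 83 = -11: planting_density = (-11 + 83) / -18 = -4.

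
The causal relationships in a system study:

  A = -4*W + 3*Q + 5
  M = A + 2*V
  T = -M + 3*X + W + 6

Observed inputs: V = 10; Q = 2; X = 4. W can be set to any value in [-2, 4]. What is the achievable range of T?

-23 to 7

Substituting into the A equation gives A = -4*W + 11.
M becomes -4*W + 31.
This gives T = 5*W - 13.
Linear in W, so extremes are at the endpoints: W = -2 gives T = -23; W = 4 gives T = 7.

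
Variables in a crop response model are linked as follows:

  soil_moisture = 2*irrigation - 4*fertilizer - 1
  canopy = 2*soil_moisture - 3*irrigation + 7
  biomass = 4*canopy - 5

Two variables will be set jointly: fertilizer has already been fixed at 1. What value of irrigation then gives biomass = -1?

irrigation = 4

With fertilizer held at 1:
Substituting into the soil_moisture equation gives soil_moisture = 2*irrigation - 5.
canopy becomes irrigation - 3.
biomass becomes 4*irrigation - 17.
Solve 4*irrigation - 17 = -1: irrigation = (-1 + 17) / 4 = 4.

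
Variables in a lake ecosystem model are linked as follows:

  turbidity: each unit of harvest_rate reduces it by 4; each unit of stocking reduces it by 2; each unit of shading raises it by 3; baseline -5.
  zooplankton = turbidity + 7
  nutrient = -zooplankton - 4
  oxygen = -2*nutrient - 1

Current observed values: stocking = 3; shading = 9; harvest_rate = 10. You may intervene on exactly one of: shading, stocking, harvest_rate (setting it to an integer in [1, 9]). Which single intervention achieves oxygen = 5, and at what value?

Intervening on shading: oxygen = 6*shading - 81. Reaching 5 requires shading = 43/3, not an integer.
Intervening on stocking: oxygen = -4*stocking - 15. Reaching 5 requires stocking = -5, outside [1, 9].
Intervening on harvest_rate: with other inputs at their observed values, oxygen = -8*harvest_rate + 53. Solving for 5 gives harvest_rate = 6, within [1, 9].

set harvest_rate = 6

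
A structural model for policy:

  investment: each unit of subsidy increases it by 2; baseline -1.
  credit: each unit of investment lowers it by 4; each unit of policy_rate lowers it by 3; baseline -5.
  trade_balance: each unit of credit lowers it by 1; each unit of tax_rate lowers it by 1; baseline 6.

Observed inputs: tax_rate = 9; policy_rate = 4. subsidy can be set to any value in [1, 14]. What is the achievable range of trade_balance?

18 to 122

Substituting into the credit equation gives credit = -8*subsidy - 13.
So trade_balance = 8*subsidy + 10.
Linear in subsidy, so extremes are at the endpoints: subsidy = 1 gives trade_balance = 18; subsidy = 14 gives trade_balance = 122.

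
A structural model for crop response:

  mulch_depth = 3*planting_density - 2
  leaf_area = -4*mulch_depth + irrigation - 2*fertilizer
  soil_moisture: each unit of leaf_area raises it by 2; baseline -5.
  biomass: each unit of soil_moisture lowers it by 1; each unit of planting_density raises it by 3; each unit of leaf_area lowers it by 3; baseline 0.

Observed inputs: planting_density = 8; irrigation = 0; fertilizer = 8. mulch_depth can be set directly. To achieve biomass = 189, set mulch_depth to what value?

mulch_depth = 4

Intervening on mulch_depth fixes its value directly, overriding its dependence on planting_density.
Substituting into the leaf_area equation gives leaf_area = -4*mulch_depth - 16.
soil_moisture becomes -8*mulch_depth - 37.
Substituting into the biomass equation gives biomass = 20*mulch_depth + 109.
Solve 20*mulch_depth + 109 = 189: mulch_depth = (189 - 109) / 20 = 4.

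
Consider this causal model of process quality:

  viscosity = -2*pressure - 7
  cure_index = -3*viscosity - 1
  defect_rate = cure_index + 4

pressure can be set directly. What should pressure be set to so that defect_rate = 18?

pressure = -1

Substituting into the cure_index equation gives cure_index = 6*pressure + 20.
Substituting into the defect_rate equation gives defect_rate = 6*pressure + 24.
Solve 6*pressure + 24 = 18: pressure = (18 - 24) / 6 = -1.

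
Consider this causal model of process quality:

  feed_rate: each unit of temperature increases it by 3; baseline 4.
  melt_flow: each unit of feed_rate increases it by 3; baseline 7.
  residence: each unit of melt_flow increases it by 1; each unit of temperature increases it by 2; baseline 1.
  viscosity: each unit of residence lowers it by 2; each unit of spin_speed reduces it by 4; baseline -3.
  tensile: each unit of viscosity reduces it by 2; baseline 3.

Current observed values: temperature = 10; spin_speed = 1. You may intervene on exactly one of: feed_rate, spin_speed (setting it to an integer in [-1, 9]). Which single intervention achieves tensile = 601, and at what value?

Intervening on feed_rate: tensile = 12*feed_rate + 129. Reaching 601 requires feed_rate = 118/3, not an integer.
Intervening on spin_speed: with other inputs at their observed values, tensile = 8*spin_speed + 529. Solving for 601 gives spin_speed = 9, within [-1, 9].

set spin_speed = 9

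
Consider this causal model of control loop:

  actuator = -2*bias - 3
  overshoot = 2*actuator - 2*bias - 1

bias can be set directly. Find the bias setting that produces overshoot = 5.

Substituting into the overshoot equation gives overshoot = -6*bias - 7.
Solve -6*bias - 7 = 5: bias = (5 + 7) / -6 = -2.

bias = -2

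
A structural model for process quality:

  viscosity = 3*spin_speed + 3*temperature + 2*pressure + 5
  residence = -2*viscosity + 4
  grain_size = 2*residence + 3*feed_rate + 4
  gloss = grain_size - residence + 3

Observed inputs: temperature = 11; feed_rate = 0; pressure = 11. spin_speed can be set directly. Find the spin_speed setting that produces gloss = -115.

Substituting into the viscosity equation gives viscosity = 3*spin_speed + 60.
Substituting into the residence equation gives residence = -6*spin_speed - 116.
Substituting into the grain_size equation gives grain_size = -12*spin_speed - 228.
Substituting into the gloss equation gives gloss = -6*spin_speed - 109.
Solve -6*spin_speed - 109 = -115: spin_speed = (-115 + 109) / -6 = 1.

spin_speed = 1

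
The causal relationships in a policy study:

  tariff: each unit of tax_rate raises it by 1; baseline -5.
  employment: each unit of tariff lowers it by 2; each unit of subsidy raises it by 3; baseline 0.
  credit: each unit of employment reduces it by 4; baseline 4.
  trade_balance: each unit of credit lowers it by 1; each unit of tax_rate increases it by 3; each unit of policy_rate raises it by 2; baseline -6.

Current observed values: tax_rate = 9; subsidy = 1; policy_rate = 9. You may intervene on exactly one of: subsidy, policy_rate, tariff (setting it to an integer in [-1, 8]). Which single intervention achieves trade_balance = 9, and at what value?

set policy_rate = 6

Intervening on subsidy: trade_balance = 12*subsidy + 3. Reaching 9 requires subsidy = 1/2, not an integer.
Intervening on policy_rate: with other inputs at their observed values, trade_balance = 2*policy_rate - 3. Solving for 9 gives policy_rate = 6, within [-1, 8].
Intervening on tariff: trade_balance = -8*tariff + 47. Reaching 9 requires tariff = 19/4, not an integer.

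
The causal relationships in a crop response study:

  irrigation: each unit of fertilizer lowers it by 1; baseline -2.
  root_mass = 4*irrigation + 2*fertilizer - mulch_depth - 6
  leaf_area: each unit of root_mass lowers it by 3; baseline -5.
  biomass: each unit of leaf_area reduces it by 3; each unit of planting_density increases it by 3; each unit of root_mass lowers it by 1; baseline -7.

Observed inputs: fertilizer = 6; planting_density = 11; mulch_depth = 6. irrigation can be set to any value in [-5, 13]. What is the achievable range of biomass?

-119 to 457

Intervening on irrigation fixes its value directly, overriding its dependence on fertilizer.
Substituting into the root_mass equation gives root_mass = 4*irrigation.
leaf_area becomes -12*irrigation - 5.
Substituting into the biomass equation gives biomass = 32*irrigation + 41.
Linear in irrigation, so extremes are at the endpoints: irrigation = -5 gives biomass = -119; irrigation = 13 gives biomass = 457.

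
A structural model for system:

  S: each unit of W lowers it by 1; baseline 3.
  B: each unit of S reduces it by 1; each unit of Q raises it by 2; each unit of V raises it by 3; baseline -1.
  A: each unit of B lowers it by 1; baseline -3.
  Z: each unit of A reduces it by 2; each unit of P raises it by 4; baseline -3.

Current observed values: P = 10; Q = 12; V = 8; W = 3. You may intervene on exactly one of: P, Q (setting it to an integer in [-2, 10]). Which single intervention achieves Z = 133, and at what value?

Intervening on P: with other inputs at their observed values, Z = 4*P + 97. Solving for 133 gives P = 9, within [-2, 10].
Intervening on Q: Z = 4*Q + 89. Reaching 133 requires Q = 11, outside [-2, 10].

set P = 9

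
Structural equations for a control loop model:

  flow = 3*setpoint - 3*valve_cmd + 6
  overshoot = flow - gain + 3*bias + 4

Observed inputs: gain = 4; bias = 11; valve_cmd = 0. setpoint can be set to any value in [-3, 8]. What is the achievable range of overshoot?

30 to 63

Substituting into the flow equation gives flow = 3*setpoint + 6.
overshoot becomes 3*setpoint + 39.
Linear in setpoint, so extremes are at the endpoints: setpoint = -3 gives overshoot = 30; setpoint = 8 gives overshoot = 63.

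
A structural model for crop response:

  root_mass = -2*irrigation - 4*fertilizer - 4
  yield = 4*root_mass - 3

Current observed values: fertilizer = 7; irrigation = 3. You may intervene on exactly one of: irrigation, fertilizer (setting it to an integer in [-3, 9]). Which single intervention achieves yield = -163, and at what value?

Intervening on irrigation: with other inputs at their observed values, yield = -8*irrigation - 131. Solving for -163 gives irrigation = 4, within [-3, 9].
Intervening on fertilizer: yield = -16*fertilizer - 43. Reaching -163 requires fertilizer = 15/2, not an integer.

set irrigation = 4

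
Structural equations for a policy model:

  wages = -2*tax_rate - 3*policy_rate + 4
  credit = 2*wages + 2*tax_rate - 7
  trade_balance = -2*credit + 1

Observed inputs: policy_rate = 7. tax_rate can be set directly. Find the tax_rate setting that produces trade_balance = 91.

tax_rate = 2

Substituting into the wages equation gives wages = -2*tax_rate - 17.
Substituting into the credit equation gives credit = -2*tax_rate - 41.
So trade_balance = 4*tax_rate + 83.
Solve 4*tax_rate + 83 = 91: tax_rate = (91 - 83) / 4 = 2.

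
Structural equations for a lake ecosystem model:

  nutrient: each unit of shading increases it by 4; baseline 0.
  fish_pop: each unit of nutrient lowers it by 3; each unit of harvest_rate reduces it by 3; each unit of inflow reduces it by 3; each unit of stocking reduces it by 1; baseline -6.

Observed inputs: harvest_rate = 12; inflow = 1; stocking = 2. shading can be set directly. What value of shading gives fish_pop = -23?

shading = -2

Substituting into the fish_pop equation gives fish_pop = -12*shading - 47.
Solve -12*shading - 47 = -23: shading = (-23 + 47) / -12 = -2.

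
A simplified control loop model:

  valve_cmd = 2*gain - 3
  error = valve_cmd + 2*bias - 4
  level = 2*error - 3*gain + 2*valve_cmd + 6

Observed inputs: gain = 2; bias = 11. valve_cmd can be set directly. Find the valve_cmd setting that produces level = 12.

valve_cmd = -6

Intervening on valve_cmd fixes its value directly, overriding its dependence on gain.
Substituting into the error equation gives error = valve_cmd + 18.
level becomes 4*valve_cmd + 36.
Solve 4*valve_cmd + 36 = 12: valve_cmd = (12 - 36) / 4 = -6.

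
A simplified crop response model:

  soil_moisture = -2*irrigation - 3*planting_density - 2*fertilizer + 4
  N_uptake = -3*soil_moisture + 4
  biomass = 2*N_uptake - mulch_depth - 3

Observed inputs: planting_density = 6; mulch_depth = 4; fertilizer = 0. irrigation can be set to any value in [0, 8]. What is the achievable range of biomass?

85 to 181

Substituting into the soil_moisture equation gives soil_moisture = -2*irrigation - 14.
Substituting into the N_uptake equation gives N_uptake = 6*irrigation + 46.
Substituting into the biomass equation gives biomass = 12*irrigation + 85.
Linear in irrigation, so extremes are at the endpoints: irrigation = 0 gives biomass = 85; irrigation = 8 gives biomass = 181.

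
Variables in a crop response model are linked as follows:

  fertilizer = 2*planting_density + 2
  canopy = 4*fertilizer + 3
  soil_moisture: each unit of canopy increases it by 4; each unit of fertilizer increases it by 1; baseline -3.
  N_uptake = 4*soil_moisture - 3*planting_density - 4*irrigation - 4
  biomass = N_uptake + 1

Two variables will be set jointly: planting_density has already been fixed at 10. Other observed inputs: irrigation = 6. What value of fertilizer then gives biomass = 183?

fertilizer = 3

With planting_density held at 10:
Intervening on fertilizer fixes its value directly, overriding its dependence on planting_density.
Substituting into the soil_moisture equation gives soil_moisture = 17*fertilizer + 9.
N_uptake becomes 68*fertilizer - 22.
So biomass = 68*fertilizer - 21.
Solve 68*fertilizer - 21 = 183: fertilizer = (183 + 21) / 68 = 3.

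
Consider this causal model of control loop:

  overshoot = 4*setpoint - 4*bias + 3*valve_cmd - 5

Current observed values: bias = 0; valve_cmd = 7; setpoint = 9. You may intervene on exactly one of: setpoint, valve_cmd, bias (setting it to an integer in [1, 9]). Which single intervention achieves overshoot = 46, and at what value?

Intervening on setpoint: overshoot = 4*setpoint + 16. Reaching 46 requires setpoint = 15/2, not an integer.
Intervening on valve_cmd: with other inputs at their observed values, overshoot = 3*valve_cmd + 31. Solving for 46 gives valve_cmd = 5, within [1, 9].
Intervening on bias: overshoot = -4*bias + 52. Reaching 46 requires bias = 3/2, not an integer.

set valve_cmd = 5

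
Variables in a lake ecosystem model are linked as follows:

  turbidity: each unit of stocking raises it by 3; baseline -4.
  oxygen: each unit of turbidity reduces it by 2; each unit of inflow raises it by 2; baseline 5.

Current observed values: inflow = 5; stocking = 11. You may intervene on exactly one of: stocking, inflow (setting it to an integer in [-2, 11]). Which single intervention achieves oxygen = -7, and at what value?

set stocking = 5

Intervening on stocking: with other inputs at their observed values, oxygen = -6*stocking + 23. Solving for -7 gives stocking = 5, within [-2, 11].
Intervening on inflow: oxygen = 2*inflow - 53. Reaching -7 requires inflow = 23, outside [-2, 11].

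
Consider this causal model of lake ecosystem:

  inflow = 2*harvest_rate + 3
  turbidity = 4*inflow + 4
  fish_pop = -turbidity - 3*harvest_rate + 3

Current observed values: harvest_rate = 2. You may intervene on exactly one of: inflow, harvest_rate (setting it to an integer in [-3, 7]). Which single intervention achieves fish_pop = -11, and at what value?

set inflow = 1

Intervening on inflow: with other inputs at their observed values, fish_pop = -4*inflow - 7. Solving for -11 gives inflow = 1, within [-3, 7].
Intervening on harvest_rate: fish_pop = -11*harvest_rate - 13. Reaching -11 requires harvest_rate = -2/11, not an integer.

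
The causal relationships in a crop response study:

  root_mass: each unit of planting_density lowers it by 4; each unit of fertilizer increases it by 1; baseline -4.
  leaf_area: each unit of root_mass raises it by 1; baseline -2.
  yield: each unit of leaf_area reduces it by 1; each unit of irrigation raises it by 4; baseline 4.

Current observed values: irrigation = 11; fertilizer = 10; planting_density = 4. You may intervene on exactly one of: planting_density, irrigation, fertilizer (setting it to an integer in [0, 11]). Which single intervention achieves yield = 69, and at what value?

Intervening on planting_density: yield = 4*planting_density + 44. Reaching 69 requires planting_density = 25/4, not an integer.
Intervening on irrigation: yield = 4*irrigation + 16. Reaching 69 requires irrigation = 53/4, not an integer.
Intervening on fertilizer: with other inputs at their observed values, yield = -fertilizer + 70. Solving for 69 gives fertilizer = 1, within [0, 11].

set fertilizer = 1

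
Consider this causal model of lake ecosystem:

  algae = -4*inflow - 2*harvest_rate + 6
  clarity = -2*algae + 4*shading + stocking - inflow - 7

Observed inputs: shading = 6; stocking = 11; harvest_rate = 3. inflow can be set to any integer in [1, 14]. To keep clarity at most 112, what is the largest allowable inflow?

inflow = 12

Substituting into the algae equation gives algae = -4*inflow.
Substituting into the clarity equation gives clarity = 7*inflow + 28.
Require 7*inflow + 28 ≤ 112, so inflow ≤ 12.
The largest integer in [1, 14] satisfying this is 12.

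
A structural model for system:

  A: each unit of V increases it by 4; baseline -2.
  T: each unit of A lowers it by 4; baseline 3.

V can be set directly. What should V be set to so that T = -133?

V = 9

Substituting into the T equation gives T = -16*V + 11.
Solve -16*V + 11 = -133: V = (-133 - 11) / -16 = 9.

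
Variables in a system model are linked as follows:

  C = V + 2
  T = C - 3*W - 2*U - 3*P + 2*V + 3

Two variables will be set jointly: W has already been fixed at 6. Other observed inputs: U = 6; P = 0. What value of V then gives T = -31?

V = -2

With W held at 6:
Substituting into the T equation gives T = 3*V - 25.
Solve 3*V - 25 = -31: V = (-31 + 25) / 3 = -2.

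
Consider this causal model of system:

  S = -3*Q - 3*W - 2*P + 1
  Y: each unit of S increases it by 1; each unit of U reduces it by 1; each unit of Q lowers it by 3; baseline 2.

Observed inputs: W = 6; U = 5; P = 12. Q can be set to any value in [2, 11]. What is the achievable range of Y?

-110 to -56

Substituting into the S equation gives S = -3*Q - 41.
This gives Y = -6*Q - 44.
Linear in Q, so extremes are at the endpoints: Q = 2 gives Y = -56; Q = 11 gives Y = -110.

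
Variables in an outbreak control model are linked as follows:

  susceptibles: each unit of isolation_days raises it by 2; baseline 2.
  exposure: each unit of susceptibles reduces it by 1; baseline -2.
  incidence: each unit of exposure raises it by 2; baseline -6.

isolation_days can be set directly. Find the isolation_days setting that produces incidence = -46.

Substituting into the exposure equation gives exposure = -2*isolation_days - 4.
Substituting into the incidence equation gives incidence = -4*isolation_days - 14.
Solve -4*isolation_days - 14 = -46: isolation_days = (-46 + 14) / -4 = 8.

isolation_days = 8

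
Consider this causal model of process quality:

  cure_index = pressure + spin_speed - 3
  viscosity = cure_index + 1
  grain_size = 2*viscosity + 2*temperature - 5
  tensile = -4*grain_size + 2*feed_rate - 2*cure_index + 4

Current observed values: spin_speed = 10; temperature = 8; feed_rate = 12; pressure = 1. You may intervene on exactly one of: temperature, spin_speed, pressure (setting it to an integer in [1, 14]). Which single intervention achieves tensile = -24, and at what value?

Intervening on temperature: tensile = -8*temperature - 40. Reaching -24 requires temperature = -2, outside [1, 14].
Intervening on spin_speed: with other inputs at their observed values, tensile = -10*spin_speed - 4. Solving for -24 gives spin_speed = 2, within [1, 14].
Intervening on pressure: tensile = -10*pressure - 94. Reaching -24 requires pressure = -7, outside [1, 14].

set spin_speed = 2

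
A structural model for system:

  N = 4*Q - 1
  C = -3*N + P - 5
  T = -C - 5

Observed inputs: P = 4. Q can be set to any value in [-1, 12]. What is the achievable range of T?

-19 to 137

Substituting into the C equation gives C = -12*Q + 2.
Substituting into the T equation gives T = 12*Q - 7.
Linear in Q, so extremes are at the endpoints: Q = -1 gives T = -19; Q = 12 gives T = 137.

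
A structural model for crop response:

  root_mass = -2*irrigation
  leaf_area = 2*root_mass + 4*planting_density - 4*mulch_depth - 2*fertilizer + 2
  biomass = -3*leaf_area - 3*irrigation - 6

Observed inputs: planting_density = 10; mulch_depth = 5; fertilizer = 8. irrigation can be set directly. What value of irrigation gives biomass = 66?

Substituting into the leaf_area equation gives leaf_area = -4*irrigation + 6.
This gives biomass = 9*irrigation - 24.
Solve 9*irrigation - 24 = 66: irrigation = (66 + 24) / 9 = 10.

irrigation = 10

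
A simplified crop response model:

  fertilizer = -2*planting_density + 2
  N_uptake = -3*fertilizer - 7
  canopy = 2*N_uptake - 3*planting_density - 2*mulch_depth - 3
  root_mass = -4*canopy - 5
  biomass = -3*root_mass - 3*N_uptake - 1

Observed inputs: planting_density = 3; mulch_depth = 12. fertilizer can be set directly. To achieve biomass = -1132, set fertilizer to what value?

fertilizer = 9

Intervening on fertilizer fixes its value directly, overriding its dependence on planting_density.
Substituting into the canopy equation gives canopy = -6*fertilizer - 50.
This gives root_mass = 24*fertilizer + 195.
So biomass = -63*fertilizer - 565.
Solve -63*fertilizer - 565 = -1132: fertilizer = (-1132 + 565) / -63 = 9.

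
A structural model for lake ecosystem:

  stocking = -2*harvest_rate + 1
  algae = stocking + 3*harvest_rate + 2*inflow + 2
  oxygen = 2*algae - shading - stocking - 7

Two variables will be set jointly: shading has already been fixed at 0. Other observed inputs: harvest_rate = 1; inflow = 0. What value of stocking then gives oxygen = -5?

stocking = -8

With shading held at 0:
Intervening on stocking fixes its value directly, overriding its dependence on harvest_rate.
Substituting into the algae equation gives algae = stocking + 5.
Substituting into the oxygen equation gives oxygen = stocking + 3.
Solve stocking + 3 = -5: stocking = (-5 - 3) / 1 = -8.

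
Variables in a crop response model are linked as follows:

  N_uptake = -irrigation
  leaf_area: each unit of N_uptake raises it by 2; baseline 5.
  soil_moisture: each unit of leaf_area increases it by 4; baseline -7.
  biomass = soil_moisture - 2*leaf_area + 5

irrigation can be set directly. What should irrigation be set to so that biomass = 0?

irrigation = 2

Substituting into the leaf_area equation gives leaf_area = -2*irrigation + 5.
Substituting into the soil_moisture equation gives soil_moisture = -8*irrigation + 13.
Substituting into the biomass equation gives biomass = -4*irrigation + 8.
Solve -4*irrigation + 8 = 0: irrigation = (0 - 8) / -4 = 2.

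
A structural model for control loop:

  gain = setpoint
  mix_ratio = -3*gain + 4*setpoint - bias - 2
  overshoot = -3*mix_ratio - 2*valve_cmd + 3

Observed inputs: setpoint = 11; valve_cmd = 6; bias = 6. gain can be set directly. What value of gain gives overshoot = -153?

Intervening on gain fixes its value directly, overriding its dependence on setpoint.
Substituting into the mix_ratio equation gives mix_ratio = -3*gain + 36.
Substituting into the overshoot equation gives overshoot = 9*gain - 117.
Solve 9*gain - 117 = -153: gain = (-153 + 117) / 9 = -4.

gain = -4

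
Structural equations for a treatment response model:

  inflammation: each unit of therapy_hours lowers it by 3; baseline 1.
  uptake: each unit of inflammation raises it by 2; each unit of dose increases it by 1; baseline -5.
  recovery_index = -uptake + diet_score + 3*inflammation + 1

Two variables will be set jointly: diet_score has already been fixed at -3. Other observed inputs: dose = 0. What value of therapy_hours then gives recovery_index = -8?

With diet_score held at -3:
Substituting into the uptake equation gives uptake = -6*therapy_hours - 3.
recovery_index becomes -3*therapy_hours + 4.
Solve -3*therapy_hours + 4 = -8: therapy_hours = (-8 - 4) / -3 = 4.

therapy_hours = 4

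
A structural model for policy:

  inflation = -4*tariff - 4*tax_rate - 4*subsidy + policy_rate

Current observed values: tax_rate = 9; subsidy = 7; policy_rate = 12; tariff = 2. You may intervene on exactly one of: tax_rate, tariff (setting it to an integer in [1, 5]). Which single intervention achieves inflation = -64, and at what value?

Intervening on tax_rate: inflation = -4*tax_rate - 24. Reaching -64 requires tax_rate = 10, outside [1, 5].
Intervening on tariff: with other inputs at their observed values, inflation = -4*tariff - 52. Solving for -64 gives tariff = 3, within [1, 5].

set tariff = 3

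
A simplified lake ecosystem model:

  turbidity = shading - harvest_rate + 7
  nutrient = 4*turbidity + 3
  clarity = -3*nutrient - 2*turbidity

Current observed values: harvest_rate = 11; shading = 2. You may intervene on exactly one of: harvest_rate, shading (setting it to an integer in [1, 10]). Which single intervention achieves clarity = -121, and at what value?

set harvest_rate = 1

Intervening on harvest_rate: with other inputs at their observed values, clarity = 14*harvest_rate - 135. Solving for -121 gives harvest_rate = 1, within [1, 10].
Intervening on shading: clarity = -14*shading + 47. Reaching -121 requires shading = 12, outside [1, 10].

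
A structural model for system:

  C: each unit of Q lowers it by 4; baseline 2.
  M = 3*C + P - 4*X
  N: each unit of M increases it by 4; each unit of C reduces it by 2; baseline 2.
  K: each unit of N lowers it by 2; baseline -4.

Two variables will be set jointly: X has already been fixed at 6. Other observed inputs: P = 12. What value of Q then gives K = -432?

With X held at 6:
Substituting into the M equation gives M = -12*Q - 6.
Substituting into the N equation gives N = -40*Q - 26.
So K = 80*Q + 48.
Solve 80*Q + 48 = -432: Q = (-432 - 48) / 80 = -6.

Q = -6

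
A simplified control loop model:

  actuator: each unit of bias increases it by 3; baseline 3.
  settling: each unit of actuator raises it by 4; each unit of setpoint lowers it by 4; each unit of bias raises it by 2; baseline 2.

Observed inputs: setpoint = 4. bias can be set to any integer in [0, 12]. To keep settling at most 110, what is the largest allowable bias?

Substituting into the settling equation gives settling = 14*bias - 2.
Require 14*bias - 2 ≤ 110, so bias ≤ 8.
The largest integer in [0, 12] satisfying this is 8.

bias = 8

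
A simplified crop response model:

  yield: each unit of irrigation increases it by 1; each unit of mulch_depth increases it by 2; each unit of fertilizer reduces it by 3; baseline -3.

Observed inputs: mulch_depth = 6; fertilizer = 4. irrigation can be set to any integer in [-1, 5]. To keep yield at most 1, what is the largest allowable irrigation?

irrigation = 4

Substituting into the yield equation gives yield = irrigation - 3.
Require irrigation - 3 ≤ 1, so irrigation ≤ 4.
The largest integer in [-1, 5] satisfying this is 4.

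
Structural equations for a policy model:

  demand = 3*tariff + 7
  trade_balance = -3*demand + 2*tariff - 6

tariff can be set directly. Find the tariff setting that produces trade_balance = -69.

Substituting into the trade_balance equation gives trade_balance = -7*tariff - 27.
Solve -7*tariff - 27 = -69: tariff = (-69 + 27) / -7 = 6.

tariff = 6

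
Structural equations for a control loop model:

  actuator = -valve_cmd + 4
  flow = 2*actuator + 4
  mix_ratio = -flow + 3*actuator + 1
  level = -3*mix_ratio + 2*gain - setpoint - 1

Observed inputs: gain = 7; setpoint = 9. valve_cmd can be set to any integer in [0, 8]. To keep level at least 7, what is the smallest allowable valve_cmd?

valve_cmd = 2

Substituting into the flow equation gives flow = -2*valve_cmd + 12.
Substituting into the mix_ratio equation gives mix_ratio = -valve_cmd + 1.
level becomes 3*valve_cmd + 1.
Require 3*valve_cmd + 1 ≥ 7, so valve_cmd ≥ 2.
The smallest integer in [0, 8] satisfying this is 2.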